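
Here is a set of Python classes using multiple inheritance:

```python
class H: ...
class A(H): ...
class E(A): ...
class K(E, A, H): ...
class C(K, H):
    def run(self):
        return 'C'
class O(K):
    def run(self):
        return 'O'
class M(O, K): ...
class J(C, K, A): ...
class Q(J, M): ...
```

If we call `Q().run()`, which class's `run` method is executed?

C

L[Q] = Q + merge(L[J], L[M], [J M])
  take J:  [J C K E A H object] + [M O K E A H object] + [J M]
  take C:  [C K E A H object] + [M O K E A H object] + [M]
  take M:  [K E A H object] + [M O K E A H object] + [M]
  take O:  [K E A H object] + [O K E A H object]
  take K:  [K E A H object] + [K E A H object]
  take E:  [E A H object] + [E A H object]
  take A:  [A H object] + [A H object]
  take H:  [H object] + [H object]
  take object:  [object] + [object]
MRO: Q J C M O K E A H object
run is defined in: C, O. First along the MRO is C.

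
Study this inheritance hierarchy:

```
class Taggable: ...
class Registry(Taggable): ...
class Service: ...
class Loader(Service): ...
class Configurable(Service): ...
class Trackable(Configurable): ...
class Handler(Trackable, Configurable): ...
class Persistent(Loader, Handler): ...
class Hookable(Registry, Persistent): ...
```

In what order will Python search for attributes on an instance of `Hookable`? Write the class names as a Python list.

[Hookable, Registry, Taggable, Persistent, Loader, Handler, Trackable, Configurable, Service, object]

L[Hookable] = Hookable + merge(L[Registry], L[Persistent], [Registry Persistent])
  take Registry:  [Registry Taggable object] + [Persistent Loader Handler Trackable Configurable Service object] + [Registry Persistent]
  take Taggable:  [Taggable object] + [Persistent Loader Handler Trackable Configurable Service object] + [Persistent]
  take Persistent:  [object] + [Persistent Loader Handler Trackable Configurable Service object] + [Persistent]
  take Loader:  [object] + [Loader Handler Trackable Configurable Service object]
  take Handler:  [object] + [Handler Trackable Configurable Service object]
  take Trackable:  [object] + [Trackable Configurable Service object]
  take Configurable:  [object] + [Configurable Service object]
  take Service:  [object] + [Service object]
  take object:  [object] + [object]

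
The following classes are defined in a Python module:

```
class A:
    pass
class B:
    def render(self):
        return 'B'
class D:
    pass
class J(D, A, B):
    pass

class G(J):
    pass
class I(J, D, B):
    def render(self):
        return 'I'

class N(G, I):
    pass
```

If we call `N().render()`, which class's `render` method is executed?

I

L[N] = N + merge(L[G], L[I], [G I])
  take G:  [G J D A B object] + [I J D A B object] + [G I]
  take I:  [J D A B object] + [I J D A B object] + [I]
  take J:  [J D A B object] + [J D A B object]
  take D:  [D A B object] + [D A B object]
  take A:  [A B object] + [A B object]
  take B:  [B object] + [B object]
  take object:  [object] + [object]
MRO: N G I J D A B object
render is defined in: B, I. First along the MRO is I.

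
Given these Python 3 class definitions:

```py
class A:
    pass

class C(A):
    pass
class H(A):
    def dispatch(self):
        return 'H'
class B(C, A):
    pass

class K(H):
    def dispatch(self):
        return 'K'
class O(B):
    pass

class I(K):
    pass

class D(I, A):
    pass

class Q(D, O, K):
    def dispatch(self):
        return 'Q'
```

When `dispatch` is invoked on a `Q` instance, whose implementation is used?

L[Q] = Q + merge(L[D], L[O], L[K], [D O K])
  take D:  [D I K H A object] + [O B C A object] + [K H A object] + [D O K]
  take I:  [I K H A object] + [O B C A object] + [K H A object] + [O K]
  take O:  [K H A object] + [O B C A object] + [K H A object] + [O K]
  take K:  [K H A object] + [B C A object] + [K H A object] + [K]
  take H:  [H A object] + [B C A object] + [H A object]
  take B:  [A object] + [B C A object] + [A object]
  take C:  [A object] + [C A object] + [A object]
  take A:  [A object] + [A object] + [A object]
  take object:  [object] + [object] + [object]
MRO: Q D I O K H B C A object
dispatch is defined in: H, K, Q. First along the MRO is Q.

Q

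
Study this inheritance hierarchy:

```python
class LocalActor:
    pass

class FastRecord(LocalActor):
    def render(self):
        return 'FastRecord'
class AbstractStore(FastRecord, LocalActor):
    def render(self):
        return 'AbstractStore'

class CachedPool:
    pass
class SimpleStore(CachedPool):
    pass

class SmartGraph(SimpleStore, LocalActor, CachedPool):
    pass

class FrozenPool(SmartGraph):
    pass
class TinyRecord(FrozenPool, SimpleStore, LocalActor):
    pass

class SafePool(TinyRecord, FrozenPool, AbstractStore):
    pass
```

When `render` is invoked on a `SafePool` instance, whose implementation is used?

L[SafePool] = SafePool + merge(L[TinyRecord], L[FrozenPool], L[AbstractStore], [TinyRecord FrozenPool AbstractStore])
  take TinyRecord:  [TinyRecord FrozenPool SmartGraph SimpleStore LocalActor CachedPool object] + [FrozenPool SmartGraph SimpleStore LocalActor CachedPool object] + [AbstractStore FastRecord LocalActor object] + [TinyRecord FrozenPool AbstractStore]
  take FrozenPool:  [FrozenPool SmartGraph SimpleStore LocalActor CachedPool object] + [FrozenPool SmartGraph SimpleStore LocalActor CachedPool object] + [AbstractStore FastRecord LocalActor object] + [FrozenPool AbstractStore]
  take SmartGraph:  [SmartGraph SimpleStore LocalActor CachedPool object] + [SmartGraph SimpleStore LocalActor CachedPool object] + [AbstractStore FastRecord LocalActor object] + [AbstractStore]
  take SimpleStore:  [SimpleStore LocalActor CachedPool object] + [SimpleStore LocalActor CachedPool object] + [AbstractStore FastRecord LocalActor object] + [AbstractStore]
  take AbstractStore:  [LocalActor CachedPool object] + [LocalActor CachedPool object] + [AbstractStore FastRecord LocalActor object] + [AbstractStore]
  take FastRecord:  [LocalActor CachedPool object] + [LocalActor CachedPool object] + [FastRecord LocalActor object]
  take LocalActor:  [LocalActor CachedPool object] + [LocalActor CachedPool object] + [LocalActor object]
  take CachedPool:  [CachedPool object] + [CachedPool object] + [object]
  take object:  [object] + [object] + [object]
MRO: SafePool TinyRecord FrozenPool SmartGraph SimpleStore AbstractStore FastRecord LocalActor CachedPool object
render is defined in: AbstractStore, FastRecord. First along the MRO is AbstractStore.

AbstractStore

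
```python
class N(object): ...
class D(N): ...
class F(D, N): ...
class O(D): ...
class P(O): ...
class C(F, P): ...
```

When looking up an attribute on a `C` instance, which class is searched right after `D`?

L[C] = C + merge(L[F], L[P], [F P])
  take F:  [F D N object] + [P O D N object] + [F P]
  take P:  [D N object] + [P O D N object] + [P]
  take O:  [D N object] + [O D N object]
  take D:  [D N object] + [D N object]
  take N:  [N object] + [N object]
  take object:  [object] + [object]
MRO: C F P O D N object
D is at position 4; next is N.

N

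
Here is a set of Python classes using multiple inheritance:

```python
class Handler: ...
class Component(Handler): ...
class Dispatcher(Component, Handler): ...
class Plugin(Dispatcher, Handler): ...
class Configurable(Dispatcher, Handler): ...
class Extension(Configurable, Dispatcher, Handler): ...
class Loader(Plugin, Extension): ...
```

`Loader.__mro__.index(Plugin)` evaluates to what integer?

L[Loader] = Loader + merge(L[Plugin], L[Extension], [Plugin Extension])
  take Plugin:  [Plugin Dispatcher Component Handler object] + [Extension Configurable Dispatcher Component Handler object] + [Plugin Extension]
  take Extension:  [Dispatcher Component Handler object] + [Extension Configurable Dispatcher Component Handler object] + [Extension]
  take Configurable:  [Dispatcher Component Handler object] + [Configurable Dispatcher Component Handler object]
  take Dispatcher:  [Dispatcher Component Handler object] + [Dispatcher Component Handler object]
  take Component:  [Component Handler object] + [Component Handler object]
  take Handler:  [Handler object] + [Handler object]
  take object:  [object] + [object]
MRO: Loader Plugin Extension Configurable Dispatcher Component Handler object
Plugin sits at index 1.

1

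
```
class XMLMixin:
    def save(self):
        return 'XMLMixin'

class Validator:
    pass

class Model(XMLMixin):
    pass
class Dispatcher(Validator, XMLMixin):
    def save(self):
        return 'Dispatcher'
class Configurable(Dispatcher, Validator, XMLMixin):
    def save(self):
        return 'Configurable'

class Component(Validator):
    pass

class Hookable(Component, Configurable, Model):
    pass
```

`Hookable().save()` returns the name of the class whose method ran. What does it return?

L[Hookable] = Hookable + merge(L[Component], L[Configurable], L[Model], [Component Configurable Model])
  take Component:  [Component Validator object] + [Configurable Dispatcher Validator XMLMixin object] + [Model XMLMixin object] + [Component Configurable Model]
  take Configurable:  [Validator object] + [Configurable Dispatcher Validator XMLMixin object] + [Model XMLMixin object] + [Configurable Model]
  take Dispatcher:  [Validator object] + [Dispatcher Validator XMLMixin object] + [Model XMLMixin object] + [Model]
  take Validator:  [Validator object] + [Validator XMLMixin object] + [Model XMLMixin object] + [Model]
  take Model:  [object] + [XMLMixin object] + [Model XMLMixin object] + [Model]
  take XMLMixin:  [object] + [XMLMixin object] + [XMLMixin object]
  take object:  [object] + [object] + [object]
MRO: Hookable Component Configurable Dispatcher Validator Model XMLMixin object
save is defined in: Configurable, Dispatcher, XMLMixin. First along the MRO is Configurable.

Configurable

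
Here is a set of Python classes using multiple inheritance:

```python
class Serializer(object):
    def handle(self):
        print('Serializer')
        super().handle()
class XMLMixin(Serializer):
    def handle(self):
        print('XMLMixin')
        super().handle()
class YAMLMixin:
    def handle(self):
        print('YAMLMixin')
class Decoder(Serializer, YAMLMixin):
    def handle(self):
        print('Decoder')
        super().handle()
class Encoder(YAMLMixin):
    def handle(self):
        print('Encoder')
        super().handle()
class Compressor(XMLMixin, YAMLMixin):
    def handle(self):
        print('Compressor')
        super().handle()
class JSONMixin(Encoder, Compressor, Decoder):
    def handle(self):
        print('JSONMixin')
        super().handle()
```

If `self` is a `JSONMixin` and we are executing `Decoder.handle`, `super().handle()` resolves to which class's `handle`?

Serializer

L[JSONMixin] = JSONMixin + merge(L[Encoder], L[Compressor], L[Decoder], [Encoder Compressor Decoder])
  take Encoder:  [Encoder YAMLMixin object] + [Compressor XMLMixin Serializer YAMLMixin object] + [Decoder Serializer YAMLMixin object] + [Encoder Compressor Decoder]
  take Compressor:  [YAMLMixin object] + [Compressor XMLMixin Serializer YAMLMixin object] + [Decoder Serializer YAMLMixin object] + [Compressor Decoder]
  take XMLMixin:  [YAMLMixin object] + [XMLMixin Serializer YAMLMixin object] + [Decoder Serializer YAMLMixin object] + [Decoder]
  take Decoder:  [YAMLMixin object] + [Serializer YAMLMixin object] + [Decoder Serializer YAMLMixin object] + [Decoder]
  take Serializer:  [YAMLMixin object] + [Serializer YAMLMixin object] + [Serializer YAMLMixin object]
  take YAMLMixin:  [YAMLMixin object] + [YAMLMixin object] + [YAMLMixin object]
  take object:  [object] + [object] + [object]
MRO: JSONMixin Encoder Compressor XMLMixin Decoder Serializer YAMLMixin object
super() in Decoder.handle on a JSONMixin instance goes to the class after Decoder in JSONMixin's MRO: Serializer.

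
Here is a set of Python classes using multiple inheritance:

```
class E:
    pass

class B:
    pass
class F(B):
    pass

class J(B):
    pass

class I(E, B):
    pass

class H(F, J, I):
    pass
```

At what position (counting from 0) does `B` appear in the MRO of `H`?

L[H] = H + merge(L[F], L[J], L[I], [F J I])
  take F:  [F B object] + [J B object] + [I E B object] + [F J I]
  take J:  [B object] + [J B object] + [I E B object] + [J I]
  take I:  [B object] + [B object] + [I E B object] + [I]
  take E:  [B object] + [B object] + [E B object]
  take B:  [B object] + [B object] + [B object]
  take object:  [object] + [object] + [object]
MRO: H F J I E B object
B sits at index 5.

5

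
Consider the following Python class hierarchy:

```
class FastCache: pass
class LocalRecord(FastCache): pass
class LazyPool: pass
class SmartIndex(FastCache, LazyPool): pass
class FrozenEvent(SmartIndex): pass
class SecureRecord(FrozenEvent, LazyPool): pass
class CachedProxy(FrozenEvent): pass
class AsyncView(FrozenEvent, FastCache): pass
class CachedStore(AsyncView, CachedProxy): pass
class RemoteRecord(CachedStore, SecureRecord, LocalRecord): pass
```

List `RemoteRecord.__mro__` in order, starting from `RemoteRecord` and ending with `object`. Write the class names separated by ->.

RemoteRecord -> CachedStore -> AsyncView -> CachedProxy -> SecureRecord -> FrozenEvent -> SmartIndex -> LocalRecord -> FastCache -> LazyPool -> object

L[RemoteRecord] = RemoteRecord + merge(L[CachedStore], L[SecureRecord], L[LocalRecord], [CachedStore SecureRecord LocalRecord])
  take CachedStore:  [CachedStore AsyncView CachedProxy FrozenEvent SmartIndex FastCache LazyPool object] + [SecureRecord FrozenEvent SmartIndex FastCache LazyPool object] + [LocalRecord FastCache object] + [CachedStore SecureRecord LocalRecord]
  take AsyncView:  [AsyncView CachedProxy FrozenEvent SmartIndex FastCache LazyPool object] + [SecureRecord FrozenEvent SmartIndex FastCache LazyPool object] + [LocalRecord FastCache object] + [SecureRecord LocalRecord]
  take CachedProxy:  [CachedProxy FrozenEvent SmartIndex FastCache LazyPool object] + [SecureRecord FrozenEvent SmartIndex FastCache LazyPool object] + [LocalRecord FastCache object] + [SecureRecord LocalRecord]
  take SecureRecord:  [FrozenEvent SmartIndex FastCache LazyPool object] + [SecureRecord FrozenEvent SmartIndex FastCache LazyPool object] + [LocalRecord FastCache object] + [SecureRecord LocalRecord]
  take FrozenEvent:  [FrozenEvent SmartIndex FastCache LazyPool object] + [FrozenEvent SmartIndex FastCache LazyPool object] + [LocalRecord FastCache object] + [LocalRecord]
  take SmartIndex:  [SmartIndex FastCache LazyPool object] + [SmartIndex FastCache LazyPool object] + [LocalRecord FastCache object] + [LocalRecord]
  take LocalRecord:  [FastCache LazyPool object] + [FastCache LazyPool object] + [LocalRecord FastCache object] + [LocalRecord]
  take FastCache:  [FastCache LazyPool object] + [FastCache LazyPool object] + [FastCache object]
  take LazyPool:  [LazyPool object] + [LazyPool object] + [object]
  take object:  [object] + [object] + [object]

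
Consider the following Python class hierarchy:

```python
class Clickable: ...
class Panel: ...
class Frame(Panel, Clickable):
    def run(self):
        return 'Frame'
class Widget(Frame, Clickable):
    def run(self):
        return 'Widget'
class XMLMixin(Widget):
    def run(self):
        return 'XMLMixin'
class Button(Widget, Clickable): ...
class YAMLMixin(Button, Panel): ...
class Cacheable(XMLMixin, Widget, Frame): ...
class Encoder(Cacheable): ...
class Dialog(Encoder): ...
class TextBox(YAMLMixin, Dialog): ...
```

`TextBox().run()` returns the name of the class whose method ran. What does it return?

L[TextBox] = TextBox + merge(L[YAMLMixin], L[Dialog], [YAMLMixin Dialog])
  take YAMLMixin:  [YAMLMixin Button Widget Frame Panel Clickable object] + [Dialog Encoder Cacheable XMLMixin Widget Frame Panel Clickable object] + [YAMLMixin Dialog]
  take Button:  [Button Widget Frame Panel Clickable object] + [Dialog Encoder Cacheable XMLMixin Widget Frame Panel Clickable object] + [Dialog]
  take Dialog:  [Widget Frame Panel Clickable object] + [Dialog Encoder Cacheable XMLMixin Widget Frame Panel Clickable object] + [Dialog]
  take Encoder:  [Widget Frame Panel Clickable object] + [Encoder Cacheable XMLMixin Widget Frame Panel Clickable object]
  take Cacheable:  [Widget Frame Panel Clickable object] + [Cacheable XMLMixin Widget Frame Panel Clickable object]
  take XMLMixin:  [Widget Frame Panel Clickable object] + [XMLMixin Widget Frame Panel Clickable object]
  take Widget:  [Widget Frame Panel Clickable object] + [Widget Frame Panel Clickable object]
  take Frame:  [Frame Panel Clickable object] + [Frame Panel Clickable object]
  take Panel:  [Panel Clickable object] + [Panel Clickable object]
  take Clickable:  [Clickable object] + [Clickable object]
  take object:  [object] + [object]
MRO: TextBox YAMLMixin Button Dialog Encoder Cacheable XMLMixin Widget Frame Panel Clickable object
run is defined in: Frame, Widget, XMLMixin. First along the MRO is XMLMixin.

XMLMixin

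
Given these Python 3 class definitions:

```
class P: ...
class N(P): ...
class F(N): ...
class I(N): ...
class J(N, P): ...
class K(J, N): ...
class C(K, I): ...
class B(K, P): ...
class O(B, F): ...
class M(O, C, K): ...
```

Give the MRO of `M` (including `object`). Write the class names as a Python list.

[M, O, B, C, K, J, F, I, N, P, object]

L[M] = M + merge(L[O], L[C], L[K], [O C K])
  take O:  [O B K J F N P object] + [C K J I N P object] + [K J N P object] + [O C K]
  take B:  [B K J F N P object] + [C K J I N P object] + [K J N P object] + [C K]
  take C:  [K J F N P object] + [C K J I N P object] + [K J N P object] + [C K]
  take K:  [K J F N P object] + [K J I N P object] + [K J N P object] + [K]
  take J:  [J F N P object] + [J I N P object] + [J N P object]
  take F:  [F N P object] + [I N P object] + [N P object]
  take I:  [N P object] + [I N P object] + [N P object]
  take N:  [N P object] + [N P object] + [N P object]
  take P:  [P object] + [P object] + [P object]
  take object:  [object] + [object] + [object]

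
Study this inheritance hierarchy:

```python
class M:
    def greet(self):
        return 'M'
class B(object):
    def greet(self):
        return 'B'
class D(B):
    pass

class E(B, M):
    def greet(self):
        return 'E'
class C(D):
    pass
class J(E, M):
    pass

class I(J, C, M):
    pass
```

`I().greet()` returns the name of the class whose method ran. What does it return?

E

L[I] = I + merge(L[J], L[C], L[M], [J C M])
  take J:  [J E B M object] + [C D B object] + [M object] + [J C M]
  take E:  [E B M object] + [C D B object] + [M object] + [C M]
  take C:  [B M object] + [C D B object] + [M object] + [C M]
  take D:  [B M object] + [D B object] + [M object] + [M]
  take B:  [B M object] + [B object] + [M object] + [M]
  take M:  [M object] + [object] + [M object] + [M]
  take object:  [object] + [object] + [object]
MRO: I J E C D B M object
greet is defined in: B, E, M. First along the MRO is E.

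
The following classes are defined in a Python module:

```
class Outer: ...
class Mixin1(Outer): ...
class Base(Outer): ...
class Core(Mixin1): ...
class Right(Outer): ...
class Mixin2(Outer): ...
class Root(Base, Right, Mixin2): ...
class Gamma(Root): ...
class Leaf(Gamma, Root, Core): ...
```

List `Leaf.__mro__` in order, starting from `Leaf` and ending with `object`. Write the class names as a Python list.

[Leaf, Gamma, Root, Base, Right, Mixin2, Core, Mixin1, Outer, object]

L[Leaf] = Leaf + merge(L[Gamma], L[Root], L[Core], [Gamma Root Core])
  take Gamma:  [Gamma Root Base Right Mixin2 Outer object] + [Root Base Right Mixin2 Outer object] + [Core Mixin1 Outer object] + [Gamma Root Core]
  take Root:  [Root Base Right Mixin2 Outer object] + [Root Base Right Mixin2 Outer object] + [Core Mixin1 Outer object] + [Root Core]
  take Base:  [Base Right Mixin2 Outer object] + [Base Right Mixin2 Outer object] + [Core Mixin1 Outer object] + [Core]
  take Right:  [Right Mixin2 Outer object] + [Right Mixin2 Outer object] + [Core Mixin1 Outer object] + [Core]
  take Mixin2:  [Mixin2 Outer object] + [Mixin2 Outer object] + [Core Mixin1 Outer object] + [Core]
  take Core:  [Outer object] + [Outer object] + [Core Mixin1 Outer object] + [Core]
  take Mixin1:  [Outer object] + [Outer object] + [Mixin1 Outer object]
  take Outer:  [Outer object] + [Outer object] + [Outer object]
  take object:  [object] + [object] + [object]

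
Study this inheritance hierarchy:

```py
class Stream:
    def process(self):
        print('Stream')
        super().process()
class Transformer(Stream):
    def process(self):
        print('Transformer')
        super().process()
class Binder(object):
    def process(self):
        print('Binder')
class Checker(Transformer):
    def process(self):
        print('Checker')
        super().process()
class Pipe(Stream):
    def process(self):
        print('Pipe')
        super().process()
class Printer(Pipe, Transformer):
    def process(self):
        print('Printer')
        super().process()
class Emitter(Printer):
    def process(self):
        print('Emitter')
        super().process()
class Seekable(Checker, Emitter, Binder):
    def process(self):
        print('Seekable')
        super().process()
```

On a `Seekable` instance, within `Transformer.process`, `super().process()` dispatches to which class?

L[Seekable] = Seekable + merge(L[Checker], L[Emitter], L[Binder], [Checker Emitter Binder])
  take Checker:  [Checker Transformer Stream object] + [Emitter Printer Pipe Transformer Stream object] + [Binder object] + [Checker Emitter Binder]
  take Emitter:  [Transformer Stream object] + [Emitter Printer Pipe Transformer Stream object] + [Binder object] + [Emitter Binder]
  take Printer:  [Transformer Stream object] + [Printer Pipe Transformer Stream object] + [Binder object] + [Binder]
  take Pipe:  [Transformer Stream object] + [Pipe Transformer Stream object] + [Binder object] + [Binder]
  take Transformer:  [Transformer Stream object] + [Transformer Stream object] + [Binder object] + [Binder]
  take Stream:  [Stream object] + [Stream object] + [Binder object] + [Binder]
  take Binder:  [object] + [object] + [Binder object] + [Binder]
  take object:  [object] + [object] + [object]
MRO: Seekable Checker Emitter Printer Pipe Transformer Stream Binder object
super() in Transformer.process on a Seekable instance goes to the class after Transformer in Seekable's MRO: Stream.

Stream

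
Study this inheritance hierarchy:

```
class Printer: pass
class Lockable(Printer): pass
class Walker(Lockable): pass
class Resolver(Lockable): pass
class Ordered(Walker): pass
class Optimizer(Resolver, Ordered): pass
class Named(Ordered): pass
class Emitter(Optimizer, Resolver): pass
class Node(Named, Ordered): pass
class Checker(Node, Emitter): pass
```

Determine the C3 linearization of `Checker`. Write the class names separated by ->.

L[Checker] = Checker + merge(L[Node], L[Emitter], [Node Emitter])
  take Node:  [Node Named Ordered Walker Lockable Printer object] + [Emitter Optimizer Resolver Ordered Walker Lockable Printer object] + [Node Emitter]
  take Named:  [Named Ordered Walker Lockable Printer object] + [Emitter Optimizer Resolver Ordered Walker Lockable Printer object] + [Emitter]
  take Emitter:  [Ordered Walker Lockable Printer object] + [Emitter Optimizer Resolver Ordered Walker Lockable Printer object] + [Emitter]
  take Optimizer:  [Ordered Walker Lockable Printer object] + [Optimizer Resolver Ordered Walker Lockable Printer object]
  take Resolver:  [Ordered Walker Lockable Printer object] + [Resolver Ordered Walker Lockable Printer object]
  take Ordered:  [Ordered Walker Lockable Printer object] + [Ordered Walker Lockable Printer object]
  take Walker:  [Walker Lockable Printer object] + [Walker Lockable Printer object]
  take Lockable:  [Lockable Printer object] + [Lockable Printer object]
  take Printer:  [Printer object] + [Printer object]
  take object:  [object] + [object]

Checker -> Node -> Named -> Emitter -> Optimizer -> Resolver -> Ordered -> Walker -> Lockable -> Printer -> object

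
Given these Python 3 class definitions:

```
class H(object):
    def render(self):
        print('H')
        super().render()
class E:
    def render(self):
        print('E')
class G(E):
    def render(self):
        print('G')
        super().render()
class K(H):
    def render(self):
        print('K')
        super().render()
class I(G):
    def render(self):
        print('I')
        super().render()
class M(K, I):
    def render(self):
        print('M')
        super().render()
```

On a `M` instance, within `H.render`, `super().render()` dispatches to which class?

L[M] = M + merge(L[K], L[I], [K I])
  take K:  [K H object] + [I G E object] + [K I]
  take H:  [H object] + [I G E object] + [I]
  take I:  [object] + [I G E object] + [I]
  take G:  [object] + [G E object]
  take E:  [object] + [E object]
  take object:  [object] + [object]
MRO: M K H I G E object
super() in H.render on a M instance goes to the class after H in M's MRO: I.

I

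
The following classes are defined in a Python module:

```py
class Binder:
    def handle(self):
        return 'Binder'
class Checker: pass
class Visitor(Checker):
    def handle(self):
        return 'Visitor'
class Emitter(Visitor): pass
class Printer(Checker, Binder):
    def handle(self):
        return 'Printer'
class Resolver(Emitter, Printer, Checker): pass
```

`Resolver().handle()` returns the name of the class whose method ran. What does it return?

L[Resolver] = Resolver + merge(L[Emitter], L[Printer], L[Checker], [Emitter Printer Checker])
  take Emitter:  [Emitter Visitor Checker object] + [Printer Checker Binder object] + [Checker object] + [Emitter Printer Checker]
  take Visitor:  [Visitor Checker object] + [Printer Checker Binder object] + [Checker object] + [Printer Checker]
  take Printer:  [Checker object] + [Printer Checker Binder object] + [Checker object] + [Printer Checker]
  take Checker:  [Checker object] + [Checker Binder object] + [Checker object] + [Checker]
  take Binder:  [object] + [Binder object] + [object]
  take object:  [object] + [object] + [object]
MRO: Resolver Emitter Visitor Printer Checker Binder object
handle is defined in: Binder, Printer, Visitor. First along the MRO is Visitor.

Visitor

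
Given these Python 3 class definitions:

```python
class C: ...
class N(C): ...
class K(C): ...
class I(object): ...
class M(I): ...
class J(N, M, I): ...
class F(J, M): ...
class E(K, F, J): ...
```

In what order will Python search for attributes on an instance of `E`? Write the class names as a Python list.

[E, K, F, J, N, C, M, I, object]

L[E] = E + merge(L[K], L[F], L[J], [K F J])
  take K:  [K C object] + [F J N C M I object] + [J N C M I object] + [K F J]
  take F:  [C object] + [F J N C M I object] + [J N C M I object] + [F J]
  take J:  [C object] + [J N C M I object] + [J N C M I object] + [J]
  take N:  [C object] + [N C M I object] + [N C M I object]
  take C:  [C object] + [C M I object] + [C M I object]
  take M:  [object] + [M I object] + [M I object]
  take I:  [object] + [I object] + [I object]
  take object:  [object] + [object] + [object]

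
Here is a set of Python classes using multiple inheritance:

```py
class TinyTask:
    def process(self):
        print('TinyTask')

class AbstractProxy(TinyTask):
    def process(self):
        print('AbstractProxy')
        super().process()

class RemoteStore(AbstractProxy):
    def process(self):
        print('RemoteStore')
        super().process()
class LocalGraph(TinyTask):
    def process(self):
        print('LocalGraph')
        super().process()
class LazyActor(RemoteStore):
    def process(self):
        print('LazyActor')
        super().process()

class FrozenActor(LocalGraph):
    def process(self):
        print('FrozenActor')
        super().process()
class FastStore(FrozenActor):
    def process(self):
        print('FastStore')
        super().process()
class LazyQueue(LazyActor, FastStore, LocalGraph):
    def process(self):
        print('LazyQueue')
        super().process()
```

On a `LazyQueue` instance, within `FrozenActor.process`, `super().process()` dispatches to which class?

LocalGraph

L[LazyQueue] = LazyQueue + merge(L[LazyActor], L[FastStore], L[LocalGraph], [LazyActor FastStore LocalGraph])
  take LazyActor:  [LazyActor RemoteStore AbstractProxy TinyTask object] + [FastStore FrozenActor LocalGraph TinyTask object] + [LocalGraph TinyTask object] + [LazyActor FastStore LocalGraph]
  take RemoteStore:  [RemoteStore AbstractProxy TinyTask object] + [FastStore FrozenActor LocalGraph TinyTask object] + [LocalGraph TinyTask object] + [FastStore LocalGraph]
  take AbstractProxy:  [AbstractProxy TinyTask object] + [FastStore FrozenActor LocalGraph TinyTask object] + [LocalGraph TinyTask object] + [FastStore LocalGraph]
  take FastStore:  [TinyTask object] + [FastStore FrozenActor LocalGraph TinyTask object] + [LocalGraph TinyTask object] + [FastStore LocalGraph]
  take FrozenActor:  [TinyTask object] + [FrozenActor LocalGraph TinyTask object] + [LocalGraph TinyTask object] + [LocalGraph]
  take LocalGraph:  [TinyTask object] + [LocalGraph TinyTask object] + [LocalGraph TinyTask object] + [LocalGraph]
  take TinyTask:  [TinyTask object] + [TinyTask object] + [TinyTask object]
  take object:  [object] + [object] + [object]
MRO: LazyQueue LazyActor RemoteStore AbstractProxy FastStore FrozenActor LocalGraph TinyTask object
super() in FrozenActor.process on a LazyQueue instance goes to the class after FrozenActor in LazyQueue's MRO: LocalGraph.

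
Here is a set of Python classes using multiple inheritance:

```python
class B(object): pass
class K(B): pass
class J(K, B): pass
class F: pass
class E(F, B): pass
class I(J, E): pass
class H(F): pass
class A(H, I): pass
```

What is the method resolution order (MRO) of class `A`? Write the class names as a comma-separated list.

A, H, I, J, K, E, F, B, object

L[A] = A + merge(L[H], L[I], [H I])
  take H:  [H F object] + [I J K E F B object] + [H I]
  take I:  [F object] + [I J K E F B object] + [I]
  take J:  [F object] + [J K E F B object]
  take K:  [F object] + [K E F B object]
  take E:  [F object] + [E F B object]
  take F:  [F object] + [F B object]
  take B:  [object] + [B object]
  take object:  [object] + [object]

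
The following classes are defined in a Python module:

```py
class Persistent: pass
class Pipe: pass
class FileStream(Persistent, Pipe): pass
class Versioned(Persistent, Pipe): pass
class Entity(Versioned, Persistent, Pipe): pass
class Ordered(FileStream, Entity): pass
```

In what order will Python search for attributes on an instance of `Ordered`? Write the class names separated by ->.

Ordered -> FileStream -> Entity -> Versioned -> Persistent -> Pipe -> object

L[Ordered] = Ordered + merge(L[FileStream], L[Entity], [FileStream Entity])
  take FileStream:  [FileStream Persistent Pipe object] + [Entity Versioned Persistent Pipe object] + [FileStream Entity]
  take Entity:  [Persistent Pipe object] + [Entity Versioned Persistent Pipe object] + [Entity]
  take Versioned:  [Persistent Pipe object] + [Versioned Persistent Pipe object]
  take Persistent:  [Persistent Pipe object] + [Persistent Pipe object]
  take Pipe:  [Pipe object] + [Pipe object]
  take object:  [object] + [object]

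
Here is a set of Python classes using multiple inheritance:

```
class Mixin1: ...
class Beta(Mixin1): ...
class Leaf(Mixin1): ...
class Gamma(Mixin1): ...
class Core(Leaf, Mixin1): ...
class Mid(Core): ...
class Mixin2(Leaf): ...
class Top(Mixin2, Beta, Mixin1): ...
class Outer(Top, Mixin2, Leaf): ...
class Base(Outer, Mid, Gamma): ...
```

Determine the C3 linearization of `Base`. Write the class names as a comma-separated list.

L[Base] = Base + merge(L[Outer], L[Mid], L[Gamma], [Outer Mid Gamma])
  take Outer:  [Outer Top Mixin2 Leaf Beta Mixin1 object] + [Mid Core Leaf Mixin1 object] + [Gamma Mixin1 object] + [Outer Mid Gamma]
  take Top:  [Top Mixin2 Leaf Beta Mixin1 object] + [Mid Core Leaf Mixin1 object] + [Gamma Mixin1 object] + [Mid Gamma]
  take Mixin2:  [Mixin2 Leaf Beta Mixin1 object] + [Mid Core Leaf Mixin1 object] + [Gamma Mixin1 object] + [Mid Gamma]
  take Mid:  [Leaf Beta Mixin1 object] + [Mid Core Leaf Mixin1 object] + [Gamma Mixin1 object] + [Mid Gamma]
  take Core:  [Leaf Beta Mixin1 object] + [Core Leaf Mixin1 object] + [Gamma Mixin1 object] + [Gamma]
  take Leaf:  [Leaf Beta Mixin1 object] + [Leaf Mixin1 object] + [Gamma Mixin1 object] + [Gamma]
  take Beta:  [Beta Mixin1 object] + [Mixin1 object] + [Gamma Mixin1 object] + [Gamma]
  take Gamma:  [Mixin1 object] + [Mixin1 object] + [Gamma Mixin1 object] + [Gamma]
  take Mixin1:  [Mixin1 object] + [Mixin1 object] + [Mixin1 object]
  take object:  [object] + [object] + [object]

Base, Outer, Top, Mixin2, Mid, Core, Leaf, Beta, Gamma, Mixin1, object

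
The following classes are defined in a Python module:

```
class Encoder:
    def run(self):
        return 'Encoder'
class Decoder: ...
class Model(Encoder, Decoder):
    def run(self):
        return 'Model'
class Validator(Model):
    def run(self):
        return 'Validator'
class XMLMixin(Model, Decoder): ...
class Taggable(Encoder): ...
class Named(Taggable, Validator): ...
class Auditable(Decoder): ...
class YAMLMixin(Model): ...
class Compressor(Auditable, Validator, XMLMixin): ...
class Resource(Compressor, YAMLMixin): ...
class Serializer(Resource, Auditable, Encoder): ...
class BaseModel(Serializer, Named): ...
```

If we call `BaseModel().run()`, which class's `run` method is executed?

L[BaseModel] = BaseModel + merge(L[Serializer], L[Named], [Serializer Named])
  take Serializer:  [Serializer Resource Compressor Auditable Validator XMLMixin YAMLMixin Model Encoder Decoder object] + [Named Taggable Validator Model Encoder Decoder object] + [Serializer Named]
  take Resource:  [Resource Compressor Auditable Validator XMLMixin YAMLMixin Model Encoder Decoder object] + [Named Taggable Validator Model Encoder Decoder object] + [Named]
  take Compressor:  [Compressor Auditable Validator XMLMixin YAMLMixin Model Encoder Decoder object] + [Named Taggable Validator Model Encoder Decoder object] + [Named]
  take Auditable:  [Auditable Validator XMLMixin YAMLMixin Model Encoder Decoder object] + [Named Taggable Validator Model Encoder Decoder object] + [Named]
  take Named:  [Validator XMLMixin YAMLMixin Model Encoder Decoder object] + [Named Taggable Validator Model Encoder Decoder object] + [Named]
  take Taggable:  [Validator XMLMixin YAMLMixin Model Encoder Decoder object] + [Taggable Validator Model Encoder Decoder object]
  take Validator:  [Validator XMLMixin YAMLMixin Model Encoder Decoder object] + [Validator Model Encoder Decoder object]
  take XMLMixin:  [XMLMixin YAMLMixin Model Encoder Decoder object] + [Model Encoder Decoder object]
  take YAMLMixin:  [YAMLMixin Model Encoder Decoder object] + [Model Encoder Decoder object]
  take Model:  [Model Encoder Decoder object] + [Model Encoder Decoder object]
  take Encoder:  [Encoder Decoder object] + [Encoder Decoder object]
  take Decoder:  [Decoder object] + [Decoder object]
  take object:  [object] + [object]
MRO: BaseModel Serializer Resource Compressor Auditable Named Taggable Validator XMLMixin YAMLMixin Model Encoder Decoder object
run is defined in: Encoder, Model, Validator. First along the MRO is Validator.

Validator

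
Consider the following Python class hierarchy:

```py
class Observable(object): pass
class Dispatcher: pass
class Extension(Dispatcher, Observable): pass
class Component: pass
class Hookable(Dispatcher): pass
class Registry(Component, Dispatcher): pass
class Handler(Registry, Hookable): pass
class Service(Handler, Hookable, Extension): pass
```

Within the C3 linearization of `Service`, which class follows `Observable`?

object

L[Service] = Service + merge(L[Handler], L[Hookable], L[Extension], [Handler Hookable Extension])
  take Handler:  [Handler Registry Component Hookable Dispatcher object] + [Hookable Dispatcher object] + [Extension Dispatcher Observable object] + [Handler Hookable Extension]
  take Registry:  [Registry Component Hookable Dispatcher object] + [Hookable Dispatcher object] + [Extension Dispatcher Observable object] + [Hookable Extension]
  take Component:  [Component Hookable Dispatcher object] + [Hookable Dispatcher object] + [Extension Dispatcher Observable object] + [Hookable Extension]
  take Hookable:  [Hookable Dispatcher object] + [Hookable Dispatcher object] + [Extension Dispatcher Observable object] + [Hookable Extension]
  take Extension:  [Dispatcher object] + [Dispatcher object] + [Extension Dispatcher Observable object] + [Extension]
  take Dispatcher:  [Dispatcher object] + [Dispatcher object] + [Dispatcher Observable object]
  take Observable:  [object] + [object] + [Observable object]
  take object:  [object] + [object] + [object]
MRO: Service Handler Registry Component Hookable Extension Dispatcher Observable object
Observable is at position 7; next is object.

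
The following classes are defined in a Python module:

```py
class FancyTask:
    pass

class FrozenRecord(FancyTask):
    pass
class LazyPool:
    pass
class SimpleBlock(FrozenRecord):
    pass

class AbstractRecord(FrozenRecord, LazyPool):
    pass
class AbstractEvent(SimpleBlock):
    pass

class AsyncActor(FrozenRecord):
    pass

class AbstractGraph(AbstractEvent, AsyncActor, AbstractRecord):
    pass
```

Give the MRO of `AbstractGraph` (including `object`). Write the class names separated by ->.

L[AbstractGraph] = AbstractGraph + merge(L[AbstractEvent], L[AsyncActor], L[AbstractRecord], [AbstractEvent AsyncActor AbstractRecord])
  take AbstractEvent:  [AbstractEvent SimpleBlock FrozenRecord FancyTask object] + [AsyncActor FrozenRecord FancyTask object] + [AbstractRecord FrozenRecord FancyTask LazyPool object] + [AbstractEvent AsyncActor AbstractRecord]
  take SimpleBlock:  [SimpleBlock FrozenRecord FancyTask object] + [AsyncActor FrozenRecord FancyTask object] + [AbstractRecord FrozenRecord FancyTask LazyPool object] + [AsyncActor AbstractRecord]
  take AsyncActor:  [FrozenRecord FancyTask object] + [AsyncActor FrozenRecord FancyTask object] + [AbstractRecord FrozenRecord FancyTask LazyPool object] + [AsyncActor AbstractRecord]
  take AbstractRecord:  [FrozenRecord FancyTask object] + [FrozenRecord FancyTask object] + [AbstractRecord FrozenRecord FancyTask LazyPool object] + [AbstractRecord]
  take FrozenRecord:  [FrozenRecord FancyTask object] + [FrozenRecord FancyTask object] + [FrozenRecord FancyTask LazyPool object]
  take FancyTask:  [FancyTask object] + [FancyTask object] + [FancyTask LazyPool object]
  take LazyPool:  [object] + [object] + [LazyPool object]
  take object:  [object] + [object] + [object]

AbstractGraph -> AbstractEvent -> SimpleBlock -> AsyncActor -> AbstractRecord -> FrozenRecord -> FancyTask -> LazyPool -> object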